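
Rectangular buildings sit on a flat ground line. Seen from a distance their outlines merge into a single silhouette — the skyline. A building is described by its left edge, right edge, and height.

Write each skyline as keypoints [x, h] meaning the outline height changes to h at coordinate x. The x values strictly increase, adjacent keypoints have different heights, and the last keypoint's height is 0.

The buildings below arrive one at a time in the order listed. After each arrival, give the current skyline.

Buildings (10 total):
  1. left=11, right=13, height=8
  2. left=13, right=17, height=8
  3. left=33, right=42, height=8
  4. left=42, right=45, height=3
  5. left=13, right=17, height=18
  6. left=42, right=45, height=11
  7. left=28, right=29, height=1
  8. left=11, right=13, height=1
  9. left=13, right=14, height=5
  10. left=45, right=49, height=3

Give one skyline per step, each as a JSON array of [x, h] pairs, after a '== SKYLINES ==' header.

== SKYLINES ==
[[11,8],[13,0]]
[[11,8],[17,0]]
[[11,8],[17,0],[33,8],[42,0]]
[[11,8],[17,0],[33,8],[42,3],[45,0]]
[[11,8],[13,18],[17,0],[33,8],[42,3],[45,0]]
[[11,8],[13,18],[17,0],[33,8],[42,11],[45,0]]
[[11,8],[13,18],[17,0],[28,1],[29,0],[33,8],[42,11],[45,0]]
[[11,8],[13,18],[17,0],[28,1],[29,0],[33,8],[42,11],[45,0]]
[[11,8],[13,18],[17,0],[28,1],[29,0],[33,8],[42,11],[45,0]]
[[11,8],[13,18],[17,0],[28,1],[29,0],[33,8],[42,11],[45,3],[49,0]]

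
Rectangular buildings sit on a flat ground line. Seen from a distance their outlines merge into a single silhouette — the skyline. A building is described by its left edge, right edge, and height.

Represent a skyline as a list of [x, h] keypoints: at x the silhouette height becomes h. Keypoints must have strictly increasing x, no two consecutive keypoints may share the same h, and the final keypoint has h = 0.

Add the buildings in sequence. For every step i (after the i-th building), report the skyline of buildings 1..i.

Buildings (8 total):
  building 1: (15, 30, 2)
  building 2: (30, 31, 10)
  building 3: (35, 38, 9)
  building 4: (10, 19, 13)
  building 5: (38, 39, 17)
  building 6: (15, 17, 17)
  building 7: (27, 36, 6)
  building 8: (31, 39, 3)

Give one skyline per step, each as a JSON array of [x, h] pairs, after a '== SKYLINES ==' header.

== SKYLINES ==
[[15,2],[30,0]]
[[15,2],[30,10],[31,0]]
[[15,2],[30,10],[31,0],[35,9],[38,0]]
[[10,13],[19,2],[30,10],[31,0],[35,9],[38,0]]
[[10,13],[19,2],[30,10],[31,0],[35,9],[38,17],[39,0]]
[[10,13],[15,17],[17,13],[19,2],[30,10],[31,0],[35,9],[38,17],[39,0]]
[[10,13],[15,17],[17,13],[19,2],[27,6],[30,10],[31,6],[35,9],[38,17],[39,0]]
[[10,13],[15,17],[17,13],[19,2],[27,6],[30,10],[31,6],[35,9],[38,17],[39,0]]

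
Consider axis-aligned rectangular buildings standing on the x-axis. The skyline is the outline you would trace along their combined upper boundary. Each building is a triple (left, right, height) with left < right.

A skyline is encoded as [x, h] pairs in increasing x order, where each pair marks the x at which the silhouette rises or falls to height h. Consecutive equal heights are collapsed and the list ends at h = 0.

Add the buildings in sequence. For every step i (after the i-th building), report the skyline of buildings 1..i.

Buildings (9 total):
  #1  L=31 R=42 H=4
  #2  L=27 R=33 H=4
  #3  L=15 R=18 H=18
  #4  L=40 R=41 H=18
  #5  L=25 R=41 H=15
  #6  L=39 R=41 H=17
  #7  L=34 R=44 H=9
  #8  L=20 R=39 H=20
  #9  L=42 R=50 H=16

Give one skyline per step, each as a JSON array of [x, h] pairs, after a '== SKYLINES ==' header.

== SKYLINES ==
[[31,4],[42,0]]
[[27,4],[42,0]]
[[15,18],[18,0],[27,4],[42,0]]
[[15,18],[18,0],[27,4],[40,18],[41,4],[42,0]]
[[15,18],[18,0],[25,15],[40,18],[41,4],[42,0]]
[[15,18],[18,0],[25,15],[39,17],[40,18],[41,4],[42,0]]
[[15,18],[18,0],[25,15],[39,17],[40,18],[41,9],[44,0]]
[[15,18],[18,0],[20,20],[39,17],[40,18],[41,9],[44,0]]
[[15,18],[18,0],[20,20],[39,17],[40,18],[41,9],[42,16],[50,0]]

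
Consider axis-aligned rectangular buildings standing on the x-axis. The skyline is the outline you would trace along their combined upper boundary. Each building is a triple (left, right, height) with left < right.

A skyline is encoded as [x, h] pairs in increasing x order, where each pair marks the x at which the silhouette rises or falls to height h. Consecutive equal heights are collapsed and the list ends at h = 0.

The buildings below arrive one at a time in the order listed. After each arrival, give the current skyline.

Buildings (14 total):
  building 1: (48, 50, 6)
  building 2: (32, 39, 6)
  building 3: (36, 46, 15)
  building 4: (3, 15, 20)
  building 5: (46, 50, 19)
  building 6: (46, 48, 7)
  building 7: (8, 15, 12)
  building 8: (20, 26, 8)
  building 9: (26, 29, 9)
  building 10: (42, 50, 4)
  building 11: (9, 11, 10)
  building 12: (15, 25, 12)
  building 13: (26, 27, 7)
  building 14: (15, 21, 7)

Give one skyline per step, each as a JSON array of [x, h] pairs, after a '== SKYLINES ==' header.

== SKYLINES ==
[[48,6],[50,0]]
[[32,6],[39,0],[48,6],[50,0]]
[[32,6],[36,15],[46,0],[48,6],[50,0]]
[[3,20],[15,0],[32,6],[36,15],[46,0],[48,6],[50,0]]
[[3,20],[15,0],[32,6],[36,15],[46,19],[50,0]]
[[3,20],[15,0],[32,6],[36,15],[46,19],[50,0]]
[[3,20],[15,0],[32,6],[36,15],[46,19],[50,0]]
[[3,20],[15,0],[20,8],[26,0],[32,6],[36,15],[46,19],[50,0]]
[[3,20],[15,0],[20,8],[26,9],[29,0],[32,6],[36,15],[46,19],[50,0]]
[[3,20],[15,0],[20,8],[26,9],[29,0],[32,6],[36,15],[46,19],[50,0]]
[[3,20],[15,0],[20,8],[26,9],[29,0],[32,6],[36,15],[46,19],[50,0]]
[[3,20],[15,12],[25,8],[26,9],[29,0],[32,6],[36,15],[46,19],[50,0]]
[[3,20],[15,12],[25,8],[26,9],[29,0],[32,6],[36,15],[46,19],[50,0]]
[[3,20],[15,12],[25,8],[26,9],[29,0],[32,6],[36,15],[46,19],[50,0]]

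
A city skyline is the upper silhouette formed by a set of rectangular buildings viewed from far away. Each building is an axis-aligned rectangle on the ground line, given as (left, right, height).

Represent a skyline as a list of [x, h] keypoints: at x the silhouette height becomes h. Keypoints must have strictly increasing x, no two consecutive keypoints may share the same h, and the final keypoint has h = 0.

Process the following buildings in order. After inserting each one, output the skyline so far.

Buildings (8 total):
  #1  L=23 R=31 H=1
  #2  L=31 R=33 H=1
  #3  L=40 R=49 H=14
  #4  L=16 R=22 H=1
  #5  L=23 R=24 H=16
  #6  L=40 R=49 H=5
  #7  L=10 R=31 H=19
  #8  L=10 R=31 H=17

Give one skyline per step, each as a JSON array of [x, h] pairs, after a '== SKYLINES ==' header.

== SKYLINES ==
[[23,1],[31,0]]
[[23,1],[33,0]]
[[23,1],[33,0],[40,14],[49,0]]
[[16,1],[22,0],[23,1],[33,0],[40,14],[49,0]]
[[16,1],[22,0],[23,16],[24,1],[33,0],[40,14],[49,0]]
[[16,1],[22,0],[23,16],[24,1],[33,0],[40,14],[49,0]]
[[10,19],[31,1],[33,0],[40,14],[49,0]]
[[10,19],[31,1],[33,0],[40,14],[49,0]]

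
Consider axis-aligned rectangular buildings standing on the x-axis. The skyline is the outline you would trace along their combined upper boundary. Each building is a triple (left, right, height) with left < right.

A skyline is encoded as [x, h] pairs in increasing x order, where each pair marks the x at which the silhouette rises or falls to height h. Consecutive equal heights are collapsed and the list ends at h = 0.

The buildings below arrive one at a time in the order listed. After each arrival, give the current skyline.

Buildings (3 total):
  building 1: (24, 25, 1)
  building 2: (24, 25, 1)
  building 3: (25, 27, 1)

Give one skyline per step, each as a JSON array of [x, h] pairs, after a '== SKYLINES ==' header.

== SKYLINES ==
[[24,1],[25,0]]
[[24,1],[25,0]]
[[24,1],[27,0]]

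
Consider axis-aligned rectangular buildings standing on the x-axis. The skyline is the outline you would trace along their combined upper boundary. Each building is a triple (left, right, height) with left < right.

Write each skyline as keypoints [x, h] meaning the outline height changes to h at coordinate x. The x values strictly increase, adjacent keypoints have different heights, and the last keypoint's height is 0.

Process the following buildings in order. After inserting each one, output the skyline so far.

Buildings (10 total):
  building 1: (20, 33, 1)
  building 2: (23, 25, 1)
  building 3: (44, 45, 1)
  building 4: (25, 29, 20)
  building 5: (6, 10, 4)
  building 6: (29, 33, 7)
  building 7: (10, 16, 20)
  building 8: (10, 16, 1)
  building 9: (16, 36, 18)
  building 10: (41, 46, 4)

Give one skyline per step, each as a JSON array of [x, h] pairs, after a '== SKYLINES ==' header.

== SKYLINES ==
[[20,1],[33,0]]
[[20,1],[33,0]]
[[20,1],[33,0],[44,1],[45,0]]
[[20,1],[25,20],[29,1],[33,0],[44,1],[45,0]]
[[6,4],[10,0],[20,1],[25,20],[29,1],[33,0],[44,1],[45,0]]
[[6,4],[10,0],[20,1],[25,20],[29,7],[33,0],[44,1],[45,0]]
[[6,4],[10,20],[16,0],[20,1],[25,20],[29,7],[33,0],[44,1],[45,0]]
[[6,4],[10,20],[16,0],[20,1],[25,20],[29,7],[33,0],[44,1],[45,0]]
[[6,4],[10,20],[16,18],[25,20],[29,18],[36,0],[44,1],[45,0]]
[[6,4],[10,20],[16,18],[25,20],[29,18],[36,0],[41,4],[46,0]]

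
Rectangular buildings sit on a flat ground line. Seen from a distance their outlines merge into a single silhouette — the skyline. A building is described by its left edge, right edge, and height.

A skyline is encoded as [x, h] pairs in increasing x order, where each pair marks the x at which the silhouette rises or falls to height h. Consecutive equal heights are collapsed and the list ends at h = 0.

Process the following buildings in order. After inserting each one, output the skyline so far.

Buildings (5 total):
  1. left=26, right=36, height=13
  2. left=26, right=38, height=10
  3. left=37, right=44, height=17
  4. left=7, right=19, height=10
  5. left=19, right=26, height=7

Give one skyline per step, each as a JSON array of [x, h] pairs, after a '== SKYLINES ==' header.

== SKYLINES ==
[[26,13],[36,0]]
[[26,13],[36,10],[38,0]]
[[26,13],[36,10],[37,17],[44,0]]
[[7,10],[19,0],[26,13],[36,10],[37,17],[44,0]]
[[7,10],[19,7],[26,13],[36,10],[37,17],[44,0]]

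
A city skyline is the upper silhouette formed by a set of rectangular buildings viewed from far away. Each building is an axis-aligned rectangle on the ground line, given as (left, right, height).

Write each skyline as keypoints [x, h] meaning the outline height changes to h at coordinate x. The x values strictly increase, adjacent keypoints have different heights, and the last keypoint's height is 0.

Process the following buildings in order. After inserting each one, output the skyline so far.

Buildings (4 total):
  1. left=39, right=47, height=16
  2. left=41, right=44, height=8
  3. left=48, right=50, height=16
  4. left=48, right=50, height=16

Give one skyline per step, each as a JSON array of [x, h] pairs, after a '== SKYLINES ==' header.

== SKYLINES ==
[[39,16],[47,0]]
[[39,16],[47,0]]
[[39,16],[47,0],[48,16],[50,0]]
[[39,16],[47,0],[48,16],[50,0]]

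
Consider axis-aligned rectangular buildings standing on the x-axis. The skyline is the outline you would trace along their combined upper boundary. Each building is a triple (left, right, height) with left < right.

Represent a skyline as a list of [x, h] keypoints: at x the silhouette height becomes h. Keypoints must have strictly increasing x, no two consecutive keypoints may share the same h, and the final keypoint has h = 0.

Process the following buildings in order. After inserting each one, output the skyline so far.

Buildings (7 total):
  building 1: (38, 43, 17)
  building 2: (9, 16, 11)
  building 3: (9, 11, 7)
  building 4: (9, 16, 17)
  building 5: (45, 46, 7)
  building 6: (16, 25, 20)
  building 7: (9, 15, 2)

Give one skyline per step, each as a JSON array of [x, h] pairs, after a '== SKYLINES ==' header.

== SKYLINES ==
[[38,17],[43,0]]
[[9,11],[16,0],[38,17],[43,0]]
[[9,11],[16,0],[38,17],[43,0]]
[[9,17],[16,0],[38,17],[43,0]]
[[9,17],[16,0],[38,17],[43,0],[45,7],[46,0]]
[[9,17],[16,20],[25,0],[38,17],[43,0],[45,7],[46,0]]
[[9,17],[16,20],[25,0],[38,17],[43,0],[45,7],[46,0]]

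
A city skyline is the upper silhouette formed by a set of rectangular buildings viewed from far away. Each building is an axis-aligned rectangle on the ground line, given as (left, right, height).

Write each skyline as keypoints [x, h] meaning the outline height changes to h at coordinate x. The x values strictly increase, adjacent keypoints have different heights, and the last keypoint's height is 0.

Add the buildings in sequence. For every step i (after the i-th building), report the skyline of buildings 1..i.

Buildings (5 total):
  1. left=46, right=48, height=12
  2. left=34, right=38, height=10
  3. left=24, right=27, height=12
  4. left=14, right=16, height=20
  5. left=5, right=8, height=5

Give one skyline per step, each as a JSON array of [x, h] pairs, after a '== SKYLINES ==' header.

== SKYLINES ==
[[46,12],[48,0]]
[[34,10],[38,0],[46,12],[48,0]]
[[24,12],[27,0],[34,10],[38,0],[46,12],[48,0]]
[[14,20],[16,0],[24,12],[27,0],[34,10],[38,0],[46,12],[48,0]]
[[5,5],[8,0],[14,20],[16,0],[24,12],[27,0],[34,10],[38,0],[46,12],[48,0]]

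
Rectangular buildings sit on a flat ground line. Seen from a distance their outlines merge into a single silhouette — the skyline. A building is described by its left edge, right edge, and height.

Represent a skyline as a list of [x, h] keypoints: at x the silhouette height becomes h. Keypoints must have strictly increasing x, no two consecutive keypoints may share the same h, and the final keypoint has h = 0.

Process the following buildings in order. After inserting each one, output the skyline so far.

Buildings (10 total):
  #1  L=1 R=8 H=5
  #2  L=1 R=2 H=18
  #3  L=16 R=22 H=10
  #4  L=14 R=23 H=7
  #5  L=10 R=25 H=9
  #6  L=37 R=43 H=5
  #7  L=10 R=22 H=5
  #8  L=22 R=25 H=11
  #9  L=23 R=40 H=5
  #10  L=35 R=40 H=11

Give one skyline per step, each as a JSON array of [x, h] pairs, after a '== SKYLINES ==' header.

== SKYLINES ==
[[1,5],[8,0]]
[[1,18],[2,5],[8,0]]
[[1,18],[2,5],[8,0],[16,10],[22,0]]
[[1,18],[2,5],[8,0],[14,7],[16,10],[22,7],[23,0]]
[[1,18],[2,5],[8,0],[10,9],[16,10],[22,9],[25,0]]
[[1,18],[2,5],[8,0],[10,9],[16,10],[22,9],[25,0],[37,5],[43,0]]
[[1,18],[2,5],[8,0],[10,9],[16,10],[22,9],[25,0],[37,5],[43,0]]
[[1,18],[2,5],[8,0],[10,9],[16,10],[22,11],[25,0],[37,5],[43,0]]
[[1,18],[2,5],[8,0],[10,9],[16,10],[22,11],[25,5],[43,0]]
[[1,18],[2,5],[8,0],[10,9],[16,10],[22,11],[25,5],[35,11],[40,5],[43,0]]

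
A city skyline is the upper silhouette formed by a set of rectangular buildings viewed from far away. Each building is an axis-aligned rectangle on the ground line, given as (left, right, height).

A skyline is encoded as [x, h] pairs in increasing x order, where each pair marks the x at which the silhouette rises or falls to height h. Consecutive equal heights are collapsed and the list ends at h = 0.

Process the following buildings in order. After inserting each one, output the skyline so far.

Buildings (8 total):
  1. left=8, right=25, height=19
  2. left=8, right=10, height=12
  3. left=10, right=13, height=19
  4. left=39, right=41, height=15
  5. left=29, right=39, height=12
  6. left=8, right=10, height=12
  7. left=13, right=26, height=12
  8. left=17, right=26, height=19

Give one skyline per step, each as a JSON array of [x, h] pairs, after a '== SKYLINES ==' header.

== SKYLINES ==
[[8,19],[25,0]]
[[8,19],[25,0]]
[[8,19],[25,0]]
[[8,19],[25,0],[39,15],[41,0]]
[[8,19],[25,0],[29,12],[39,15],[41,0]]
[[8,19],[25,0],[29,12],[39,15],[41,0]]
[[8,19],[25,12],[26,0],[29,12],[39,15],[41,0]]
[[8,19],[26,0],[29,12],[39,15],[41,0]]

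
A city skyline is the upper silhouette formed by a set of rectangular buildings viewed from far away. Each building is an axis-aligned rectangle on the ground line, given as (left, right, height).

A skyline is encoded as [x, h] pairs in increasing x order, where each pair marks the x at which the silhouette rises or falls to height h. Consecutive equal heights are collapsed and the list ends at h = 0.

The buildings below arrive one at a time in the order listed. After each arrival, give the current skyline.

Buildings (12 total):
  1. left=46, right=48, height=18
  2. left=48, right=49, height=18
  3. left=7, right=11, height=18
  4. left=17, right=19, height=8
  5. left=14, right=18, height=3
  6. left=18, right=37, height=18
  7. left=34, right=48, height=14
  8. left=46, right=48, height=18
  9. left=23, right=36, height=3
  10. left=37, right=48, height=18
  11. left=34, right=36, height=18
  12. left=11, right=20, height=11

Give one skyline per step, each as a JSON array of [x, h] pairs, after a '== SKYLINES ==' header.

== SKYLINES ==
[[46,18],[48,0]]
[[46,18],[49,0]]
[[7,18],[11,0],[46,18],[49,0]]
[[7,18],[11,0],[17,8],[19,0],[46,18],[49,0]]
[[7,18],[11,0],[14,3],[17,8],[19,0],[46,18],[49,0]]
[[7,18],[11,0],[14,3],[17,8],[18,18],[37,0],[46,18],[49,0]]
[[7,18],[11,0],[14,3],[17,8],[18,18],[37,14],[46,18],[49,0]]
[[7,18],[11,0],[14,3],[17,8],[18,18],[37,14],[46,18],[49,0]]
[[7,18],[11,0],[14,3],[17,8],[18,18],[37,14],[46,18],[49,0]]
[[7,18],[11,0],[14,3],[17,8],[18,18],[49,0]]
[[7,18],[11,0],[14,3],[17,8],[18,18],[49,0]]
[[7,18],[11,11],[18,18],[49,0]]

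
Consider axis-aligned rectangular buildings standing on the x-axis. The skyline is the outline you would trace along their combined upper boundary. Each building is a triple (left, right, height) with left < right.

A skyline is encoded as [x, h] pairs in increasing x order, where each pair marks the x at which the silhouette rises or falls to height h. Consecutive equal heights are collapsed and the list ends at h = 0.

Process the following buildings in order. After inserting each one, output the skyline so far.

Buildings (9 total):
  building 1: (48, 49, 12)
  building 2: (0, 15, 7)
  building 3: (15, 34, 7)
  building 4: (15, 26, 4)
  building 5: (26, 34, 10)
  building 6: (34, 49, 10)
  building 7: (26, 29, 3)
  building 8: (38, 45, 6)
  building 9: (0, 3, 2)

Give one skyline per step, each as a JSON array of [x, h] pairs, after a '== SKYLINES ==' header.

== SKYLINES ==
[[48,12],[49,0]]
[[0,7],[15,0],[48,12],[49,0]]
[[0,7],[34,0],[48,12],[49,0]]
[[0,7],[34,0],[48,12],[49,0]]
[[0,7],[26,10],[34,0],[48,12],[49,0]]
[[0,7],[26,10],[48,12],[49,0]]
[[0,7],[26,10],[48,12],[49,0]]
[[0,7],[26,10],[48,12],[49,0]]
[[0,7],[26,10],[48,12],[49,0]]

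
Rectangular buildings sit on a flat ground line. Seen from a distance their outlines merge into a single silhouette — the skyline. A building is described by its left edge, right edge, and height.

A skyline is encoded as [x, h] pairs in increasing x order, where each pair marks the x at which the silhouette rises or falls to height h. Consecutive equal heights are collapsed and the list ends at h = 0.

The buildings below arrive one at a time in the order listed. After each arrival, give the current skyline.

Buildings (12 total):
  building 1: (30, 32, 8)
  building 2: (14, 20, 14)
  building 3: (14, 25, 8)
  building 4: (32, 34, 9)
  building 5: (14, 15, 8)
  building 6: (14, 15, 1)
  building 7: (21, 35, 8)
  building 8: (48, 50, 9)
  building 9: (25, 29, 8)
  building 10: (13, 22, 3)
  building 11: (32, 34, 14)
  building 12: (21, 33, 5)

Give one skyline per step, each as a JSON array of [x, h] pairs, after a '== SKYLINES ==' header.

== SKYLINES ==
[[30,8],[32,0]]
[[14,14],[20,0],[30,8],[32,0]]
[[14,14],[20,8],[25,0],[30,8],[32,0]]
[[14,14],[20,8],[25,0],[30,8],[32,9],[34,0]]
[[14,14],[20,8],[25,0],[30,8],[32,9],[34,0]]
[[14,14],[20,8],[25,0],[30,8],[32,9],[34,0]]
[[14,14],[20,8],[32,9],[34,8],[35,0]]
[[14,14],[20,8],[32,9],[34,8],[35,0],[48,9],[50,0]]
[[14,14],[20,8],[32,9],[34,8],[35,0],[48,9],[50,0]]
[[13,3],[14,14],[20,8],[32,9],[34,8],[35,0],[48,9],[50,0]]
[[13,3],[14,14],[20,8],[32,14],[34,8],[35,0],[48,9],[50,0]]
[[13,3],[14,14],[20,8],[32,14],[34,8],[35,0],[48,9],[50,0]]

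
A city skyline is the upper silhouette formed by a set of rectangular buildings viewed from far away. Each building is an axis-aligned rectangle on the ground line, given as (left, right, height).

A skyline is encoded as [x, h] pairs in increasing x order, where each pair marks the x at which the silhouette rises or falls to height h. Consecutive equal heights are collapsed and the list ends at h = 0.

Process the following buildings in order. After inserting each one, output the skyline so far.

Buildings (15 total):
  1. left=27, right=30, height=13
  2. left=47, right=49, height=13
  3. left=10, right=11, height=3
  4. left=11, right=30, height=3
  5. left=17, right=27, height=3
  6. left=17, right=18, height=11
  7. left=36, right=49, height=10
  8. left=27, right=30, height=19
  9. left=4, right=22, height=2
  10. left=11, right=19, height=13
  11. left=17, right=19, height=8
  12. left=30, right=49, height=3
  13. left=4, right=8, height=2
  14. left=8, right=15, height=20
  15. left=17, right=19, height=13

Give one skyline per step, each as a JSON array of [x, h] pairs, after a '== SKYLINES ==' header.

== SKYLINES ==
[[27,13],[30,0]]
[[27,13],[30,0],[47,13],[49,0]]
[[10,3],[11,0],[27,13],[30,0],[47,13],[49,0]]
[[10,3],[27,13],[30,0],[47,13],[49,0]]
[[10,3],[27,13],[30,0],[47,13],[49,0]]
[[10,3],[17,11],[18,3],[27,13],[30,0],[47,13],[49,0]]
[[10,3],[17,11],[18,3],[27,13],[30,0],[36,10],[47,13],[49,0]]
[[10,3],[17,11],[18,3],[27,19],[30,0],[36,10],[47,13],[49,0]]
[[4,2],[10,3],[17,11],[18,3],[27,19],[30,0],[36,10],[47,13],[49,0]]
[[4,2],[10,3],[11,13],[19,3],[27,19],[30,0],[36,10],[47,13],[49,0]]
[[4,2],[10,3],[11,13],[19,3],[27,19],[30,0],[36,10],[47,13],[49,0]]
[[4,2],[10,3],[11,13],[19,3],[27,19],[30,3],[36,10],[47,13],[49,0]]
[[4,2],[10,3],[11,13],[19,3],[27,19],[30,3],[36,10],[47,13],[49,0]]
[[4,2],[8,20],[15,13],[19,3],[27,19],[30,3],[36,10],[47,13],[49,0]]
[[4,2],[8,20],[15,13],[19,3],[27,19],[30,3],[36,10],[47,13],[49,0]]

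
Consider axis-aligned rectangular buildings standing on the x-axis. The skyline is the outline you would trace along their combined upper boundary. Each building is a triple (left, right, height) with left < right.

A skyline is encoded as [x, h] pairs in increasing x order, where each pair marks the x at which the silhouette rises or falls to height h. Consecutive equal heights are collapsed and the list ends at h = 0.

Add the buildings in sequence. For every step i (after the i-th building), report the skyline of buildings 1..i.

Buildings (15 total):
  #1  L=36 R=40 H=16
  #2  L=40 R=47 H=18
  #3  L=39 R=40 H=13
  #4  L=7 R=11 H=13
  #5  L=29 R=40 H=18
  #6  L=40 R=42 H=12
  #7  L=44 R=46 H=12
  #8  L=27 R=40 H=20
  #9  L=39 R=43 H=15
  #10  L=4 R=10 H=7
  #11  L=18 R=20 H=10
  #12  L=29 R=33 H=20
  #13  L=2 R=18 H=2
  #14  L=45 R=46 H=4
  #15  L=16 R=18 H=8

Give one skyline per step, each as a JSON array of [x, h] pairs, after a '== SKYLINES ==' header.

== SKYLINES ==
[[36,16],[40,0]]
[[36,16],[40,18],[47,0]]
[[36,16],[40,18],[47,0]]
[[7,13],[11,0],[36,16],[40,18],[47,0]]
[[7,13],[11,0],[29,18],[47,0]]
[[7,13],[11,0],[29,18],[47,0]]
[[7,13],[11,0],[29,18],[47,0]]
[[7,13],[11,0],[27,20],[40,18],[47,0]]
[[7,13],[11,0],[27,20],[40,18],[47,0]]
[[4,7],[7,13],[11,0],[27,20],[40,18],[47,0]]
[[4,7],[7,13],[11,0],[18,10],[20,0],[27,20],[40,18],[47,0]]
[[4,7],[7,13],[11,0],[18,10],[20,0],[27,20],[40,18],[47,0]]
[[2,2],[4,7],[7,13],[11,2],[18,10],[20,0],[27,20],[40,18],[47,0]]
[[2,2],[4,7],[7,13],[11,2],[18,10],[20,0],[27,20],[40,18],[47,0]]
[[2,2],[4,7],[7,13],[11,2],[16,8],[18,10],[20,0],[27,20],[40,18],[47,0]]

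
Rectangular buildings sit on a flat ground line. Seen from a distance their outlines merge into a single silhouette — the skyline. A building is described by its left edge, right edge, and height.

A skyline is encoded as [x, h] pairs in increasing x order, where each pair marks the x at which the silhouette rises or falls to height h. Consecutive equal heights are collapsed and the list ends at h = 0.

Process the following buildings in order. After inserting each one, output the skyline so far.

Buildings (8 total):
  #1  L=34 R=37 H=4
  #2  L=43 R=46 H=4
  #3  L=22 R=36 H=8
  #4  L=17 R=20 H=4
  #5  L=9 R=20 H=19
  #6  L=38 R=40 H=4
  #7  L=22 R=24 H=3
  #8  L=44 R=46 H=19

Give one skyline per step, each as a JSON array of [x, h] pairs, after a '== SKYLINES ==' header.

== SKYLINES ==
[[34,4],[37,0]]
[[34,4],[37,0],[43,4],[46,0]]
[[22,8],[36,4],[37,0],[43,4],[46,0]]
[[17,4],[20,0],[22,8],[36,4],[37,0],[43,4],[46,0]]
[[9,19],[20,0],[22,8],[36,4],[37,0],[43,4],[46,0]]
[[9,19],[20,0],[22,8],[36,4],[37,0],[38,4],[40,0],[43,4],[46,0]]
[[9,19],[20,0],[22,8],[36,4],[37,0],[38,4],[40,0],[43,4],[46,0]]
[[9,19],[20,0],[22,8],[36,4],[37,0],[38,4],[40,0],[43,4],[44,19],[46,0]]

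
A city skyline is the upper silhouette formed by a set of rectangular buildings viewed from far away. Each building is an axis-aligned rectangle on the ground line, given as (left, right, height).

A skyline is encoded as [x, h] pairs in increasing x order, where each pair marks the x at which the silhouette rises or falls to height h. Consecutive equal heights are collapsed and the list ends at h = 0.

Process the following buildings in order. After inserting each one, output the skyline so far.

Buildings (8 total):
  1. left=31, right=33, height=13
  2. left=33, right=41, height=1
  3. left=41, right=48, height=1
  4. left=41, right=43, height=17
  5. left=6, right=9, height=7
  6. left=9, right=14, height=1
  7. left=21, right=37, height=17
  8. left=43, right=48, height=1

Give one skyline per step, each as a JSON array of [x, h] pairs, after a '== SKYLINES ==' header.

== SKYLINES ==
[[31,13],[33,0]]
[[31,13],[33,1],[41,0]]
[[31,13],[33,1],[48,0]]
[[31,13],[33,1],[41,17],[43,1],[48,0]]
[[6,7],[9,0],[31,13],[33,1],[41,17],[43,1],[48,0]]
[[6,7],[9,1],[14,0],[31,13],[33,1],[41,17],[43,1],[48,0]]
[[6,7],[9,1],[14,0],[21,17],[37,1],[41,17],[43,1],[48,0]]
[[6,7],[9,1],[14,0],[21,17],[37,1],[41,17],[43,1],[48,0]]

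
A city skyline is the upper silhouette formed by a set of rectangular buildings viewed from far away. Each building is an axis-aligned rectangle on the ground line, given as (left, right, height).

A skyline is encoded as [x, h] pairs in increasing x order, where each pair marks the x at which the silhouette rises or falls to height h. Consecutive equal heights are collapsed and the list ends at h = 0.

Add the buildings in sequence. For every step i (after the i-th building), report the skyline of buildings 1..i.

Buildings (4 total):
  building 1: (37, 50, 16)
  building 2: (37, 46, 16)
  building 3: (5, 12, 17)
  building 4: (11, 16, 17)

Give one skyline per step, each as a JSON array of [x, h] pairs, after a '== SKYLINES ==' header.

== SKYLINES ==
[[37,16],[50,0]]
[[37,16],[50,0]]
[[5,17],[12,0],[37,16],[50,0]]
[[5,17],[16,0],[37,16],[50,0]]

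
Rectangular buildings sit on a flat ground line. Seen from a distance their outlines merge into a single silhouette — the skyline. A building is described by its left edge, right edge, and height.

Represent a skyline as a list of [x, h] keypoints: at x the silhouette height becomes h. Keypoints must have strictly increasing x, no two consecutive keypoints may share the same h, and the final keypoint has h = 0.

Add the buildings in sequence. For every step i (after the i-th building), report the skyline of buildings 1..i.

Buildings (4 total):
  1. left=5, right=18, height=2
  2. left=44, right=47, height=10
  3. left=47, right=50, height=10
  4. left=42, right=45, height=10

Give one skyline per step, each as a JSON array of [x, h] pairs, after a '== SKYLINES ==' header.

== SKYLINES ==
[[5,2],[18,0]]
[[5,2],[18,0],[44,10],[47,0]]
[[5,2],[18,0],[44,10],[50,0]]
[[5,2],[18,0],[42,10],[50,0]]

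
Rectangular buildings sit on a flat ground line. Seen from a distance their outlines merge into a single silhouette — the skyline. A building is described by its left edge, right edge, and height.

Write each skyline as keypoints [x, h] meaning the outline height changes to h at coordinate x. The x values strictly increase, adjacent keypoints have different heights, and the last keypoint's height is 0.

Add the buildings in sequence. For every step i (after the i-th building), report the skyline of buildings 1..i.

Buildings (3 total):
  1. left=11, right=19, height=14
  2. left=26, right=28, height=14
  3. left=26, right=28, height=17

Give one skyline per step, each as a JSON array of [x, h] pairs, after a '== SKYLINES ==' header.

== SKYLINES ==
[[11,14],[19,0]]
[[11,14],[19,0],[26,14],[28,0]]
[[11,14],[19,0],[26,17],[28,0]]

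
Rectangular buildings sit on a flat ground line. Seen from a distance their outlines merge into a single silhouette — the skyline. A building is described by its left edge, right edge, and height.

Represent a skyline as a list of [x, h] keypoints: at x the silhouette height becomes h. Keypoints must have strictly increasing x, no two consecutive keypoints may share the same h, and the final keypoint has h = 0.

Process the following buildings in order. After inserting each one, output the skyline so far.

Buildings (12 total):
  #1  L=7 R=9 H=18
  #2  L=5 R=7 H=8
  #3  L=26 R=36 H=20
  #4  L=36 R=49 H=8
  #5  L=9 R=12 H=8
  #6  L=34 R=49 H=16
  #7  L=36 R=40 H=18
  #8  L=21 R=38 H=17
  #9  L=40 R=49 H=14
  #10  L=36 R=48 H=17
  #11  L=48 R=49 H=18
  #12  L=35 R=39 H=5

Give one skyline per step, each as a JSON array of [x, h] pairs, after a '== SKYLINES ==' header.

== SKYLINES ==
[[7,18],[9,0]]
[[5,8],[7,18],[9,0]]
[[5,8],[7,18],[9,0],[26,20],[36,0]]
[[5,8],[7,18],[9,0],[26,20],[36,8],[49,0]]
[[5,8],[7,18],[9,8],[12,0],[26,20],[36,8],[49,0]]
[[5,8],[7,18],[9,8],[12,0],[26,20],[36,16],[49,0]]
[[5,8],[7,18],[9,8],[12,0],[26,20],[36,18],[40,16],[49,0]]
[[5,8],[7,18],[9,8],[12,0],[21,17],[26,20],[36,18],[40,16],[49,0]]
[[5,8],[7,18],[9,8],[12,0],[21,17],[26,20],[36,18],[40,16],[49,0]]
[[5,8],[7,18],[9,8],[12,0],[21,17],[26,20],[36,18],[40,17],[48,16],[49,0]]
[[5,8],[7,18],[9,8],[12,0],[21,17],[26,20],[36,18],[40,17],[48,18],[49,0]]
[[5,8],[7,18],[9,8],[12,0],[21,17],[26,20],[36,18],[40,17],[48,18],[49,0]]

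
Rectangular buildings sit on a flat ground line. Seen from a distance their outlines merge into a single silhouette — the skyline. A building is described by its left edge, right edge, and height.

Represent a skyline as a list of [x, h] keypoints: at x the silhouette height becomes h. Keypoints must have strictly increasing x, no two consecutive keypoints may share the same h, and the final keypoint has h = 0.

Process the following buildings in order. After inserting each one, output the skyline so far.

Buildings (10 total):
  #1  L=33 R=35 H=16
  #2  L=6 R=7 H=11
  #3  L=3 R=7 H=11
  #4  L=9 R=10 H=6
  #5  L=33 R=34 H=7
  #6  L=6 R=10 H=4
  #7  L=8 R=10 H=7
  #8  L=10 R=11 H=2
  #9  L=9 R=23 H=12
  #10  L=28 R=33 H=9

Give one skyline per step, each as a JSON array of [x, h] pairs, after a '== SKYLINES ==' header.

== SKYLINES ==
[[33,16],[35,0]]
[[6,11],[7,0],[33,16],[35,0]]
[[3,11],[7,0],[33,16],[35,0]]
[[3,11],[7,0],[9,6],[10,0],[33,16],[35,0]]
[[3,11],[7,0],[9,6],[10,0],[33,16],[35,0]]
[[3,11],[7,4],[9,6],[10,0],[33,16],[35,0]]
[[3,11],[7,4],[8,7],[10,0],[33,16],[35,0]]
[[3,11],[7,4],[8,7],[10,2],[11,0],[33,16],[35,0]]
[[3,11],[7,4],[8,7],[9,12],[23,0],[33,16],[35,0]]
[[3,11],[7,4],[8,7],[9,12],[23,0],[28,9],[33,16],[35,0]]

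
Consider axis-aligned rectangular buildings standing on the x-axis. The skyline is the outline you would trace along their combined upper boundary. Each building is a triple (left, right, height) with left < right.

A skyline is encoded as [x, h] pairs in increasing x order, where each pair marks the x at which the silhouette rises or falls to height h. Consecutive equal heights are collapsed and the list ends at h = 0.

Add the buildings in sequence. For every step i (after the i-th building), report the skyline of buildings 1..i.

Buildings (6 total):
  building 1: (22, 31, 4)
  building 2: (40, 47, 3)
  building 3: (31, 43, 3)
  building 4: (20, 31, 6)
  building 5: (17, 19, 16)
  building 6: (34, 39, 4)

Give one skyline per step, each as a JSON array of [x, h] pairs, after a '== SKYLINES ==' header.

== SKYLINES ==
[[22,4],[31,0]]
[[22,4],[31,0],[40,3],[47,0]]
[[22,4],[31,3],[47,0]]
[[20,6],[31,3],[47,0]]
[[17,16],[19,0],[20,6],[31,3],[47,0]]
[[17,16],[19,0],[20,6],[31,3],[34,4],[39,3],[47,0]]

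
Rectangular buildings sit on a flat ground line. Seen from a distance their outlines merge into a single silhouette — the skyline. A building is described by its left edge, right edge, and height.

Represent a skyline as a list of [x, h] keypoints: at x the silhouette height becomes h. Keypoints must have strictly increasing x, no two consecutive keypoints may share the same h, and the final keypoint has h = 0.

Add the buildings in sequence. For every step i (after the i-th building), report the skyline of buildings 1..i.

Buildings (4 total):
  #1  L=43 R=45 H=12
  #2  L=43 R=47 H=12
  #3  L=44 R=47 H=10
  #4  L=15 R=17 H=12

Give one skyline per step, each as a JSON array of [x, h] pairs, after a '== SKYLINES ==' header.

== SKYLINES ==
[[43,12],[45,0]]
[[43,12],[47,0]]
[[43,12],[47,0]]
[[15,12],[17,0],[43,12],[47,0]]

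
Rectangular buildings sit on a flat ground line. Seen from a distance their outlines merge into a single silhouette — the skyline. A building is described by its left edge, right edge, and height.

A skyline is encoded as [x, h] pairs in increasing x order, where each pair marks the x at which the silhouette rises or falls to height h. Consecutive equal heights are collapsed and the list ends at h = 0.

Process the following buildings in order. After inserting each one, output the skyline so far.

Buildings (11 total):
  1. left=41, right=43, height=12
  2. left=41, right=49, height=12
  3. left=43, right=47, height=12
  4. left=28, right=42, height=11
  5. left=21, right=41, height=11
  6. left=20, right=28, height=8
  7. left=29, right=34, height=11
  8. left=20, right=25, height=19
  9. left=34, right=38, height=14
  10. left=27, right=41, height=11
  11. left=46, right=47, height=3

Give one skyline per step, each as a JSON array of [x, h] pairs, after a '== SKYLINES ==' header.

== SKYLINES ==
[[41,12],[43,0]]
[[41,12],[49,0]]
[[41,12],[49,0]]
[[28,11],[41,12],[49,0]]
[[21,11],[41,12],[49,0]]
[[20,8],[21,11],[41,12],[49,0]]
[[20,8],[21,11],[41,12],[49,0]]
[[20,19],[25,11],[41,12],[49,0]]
[[20,19],[25,11],[34,14],[38,11],[41,12],[49,0]]
[[20,19],[25,11],[34,14],[38,11],[41,12],[49,0]]
[[20,19],[25,11],[34,14],[38,11],[41,12],[49,0]]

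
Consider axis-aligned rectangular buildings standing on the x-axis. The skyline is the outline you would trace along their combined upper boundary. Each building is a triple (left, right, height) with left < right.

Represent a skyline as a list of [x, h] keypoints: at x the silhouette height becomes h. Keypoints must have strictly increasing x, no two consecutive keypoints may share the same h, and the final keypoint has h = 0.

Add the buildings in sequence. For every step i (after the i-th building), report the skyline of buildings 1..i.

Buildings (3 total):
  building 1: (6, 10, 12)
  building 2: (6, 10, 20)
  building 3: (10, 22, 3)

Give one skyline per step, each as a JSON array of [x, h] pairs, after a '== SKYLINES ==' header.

== SKYLINES ==
[[6,12],[10,0]]
[[6,20],[10,0]]
[[6,20],[10,3],[22,0]]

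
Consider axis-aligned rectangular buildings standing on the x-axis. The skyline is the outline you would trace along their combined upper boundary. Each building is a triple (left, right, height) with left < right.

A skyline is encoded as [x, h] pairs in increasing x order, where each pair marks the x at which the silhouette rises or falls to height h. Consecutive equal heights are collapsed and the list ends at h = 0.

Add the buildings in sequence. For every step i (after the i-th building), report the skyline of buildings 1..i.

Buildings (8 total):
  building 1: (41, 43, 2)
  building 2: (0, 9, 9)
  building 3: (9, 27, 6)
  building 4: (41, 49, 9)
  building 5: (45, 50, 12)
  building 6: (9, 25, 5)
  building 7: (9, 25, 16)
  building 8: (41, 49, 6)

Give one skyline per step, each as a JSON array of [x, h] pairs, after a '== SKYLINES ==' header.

== SKYLINES ==
[[41,2],[43,0]]
[[0,9],[9,0],[41,2],[43,0]]
[[0,9],[9,6],[27,0],[41,2],[43,0]]
[[0,9],[9,6],[27,0],[41,9],[49,0]]
[[0,9],[9,6],[27,0],[41,9],[45,12],[50,0]]
[[0,9],[9,6],[27,0],[41,9],[45,12],[50,0]]
[[0,9],[9,16],[25,6],[27,0],[41,9],[45,12],[50,0]]
[[0,9],[9,16],[25,6],[27,0],[41,9],[45,12],[50,0]]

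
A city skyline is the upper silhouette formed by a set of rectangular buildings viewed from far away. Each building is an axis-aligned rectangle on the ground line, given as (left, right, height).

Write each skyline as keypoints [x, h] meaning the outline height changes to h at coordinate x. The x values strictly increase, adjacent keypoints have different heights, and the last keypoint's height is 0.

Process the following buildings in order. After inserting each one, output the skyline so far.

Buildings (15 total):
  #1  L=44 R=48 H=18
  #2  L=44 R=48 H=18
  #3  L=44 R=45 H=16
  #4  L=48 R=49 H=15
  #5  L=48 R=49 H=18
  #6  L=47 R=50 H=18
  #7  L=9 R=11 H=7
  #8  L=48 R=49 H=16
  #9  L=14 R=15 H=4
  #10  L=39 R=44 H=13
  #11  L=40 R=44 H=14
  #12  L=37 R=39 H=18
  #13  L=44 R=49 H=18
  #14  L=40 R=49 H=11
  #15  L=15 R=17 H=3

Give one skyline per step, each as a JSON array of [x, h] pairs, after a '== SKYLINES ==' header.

== SKYLINES ==
[[44,18],[48,0]]
[[44,18],[48,0]]
[[44,18],[48,0]]
[[44,18],[48,15],[49,0]]
[[44,18],[49,0]]
[[44,18],[50,0]]
[[9,7],[11,0],[44,18],[50,0]]
[[9,7],[11,0],[44,18],[50,0]]
[[9,7],[11,0],[14,4],[15,0],[44,18],[50,0]]
[[9,7],[11,0],[14,4],[15,0],[39,13],[44,18],[50,0]]
[[9,7],[11,0],[14,4],[15,0],[39,13],[40,14],[44,18],[50,0]]
[[9,7],[11,0],[14,4],[15,0],[37,18],[39,13],[40,14],[44,18],[50,0]]
[[9,7],[11,0],[14,4],[15,0],[37,18],[39,13],[40,14],[44,18],[50,0]]
[[9,7],[11,0],[14,4],[15,0],[37,18],[39,13],[40,14],[44,18],[50,0]]
[[9,7],[11,0],[14,4],[15,3],[17,0],[37,18],[39,13],[40,14],[44,18],[50,0]]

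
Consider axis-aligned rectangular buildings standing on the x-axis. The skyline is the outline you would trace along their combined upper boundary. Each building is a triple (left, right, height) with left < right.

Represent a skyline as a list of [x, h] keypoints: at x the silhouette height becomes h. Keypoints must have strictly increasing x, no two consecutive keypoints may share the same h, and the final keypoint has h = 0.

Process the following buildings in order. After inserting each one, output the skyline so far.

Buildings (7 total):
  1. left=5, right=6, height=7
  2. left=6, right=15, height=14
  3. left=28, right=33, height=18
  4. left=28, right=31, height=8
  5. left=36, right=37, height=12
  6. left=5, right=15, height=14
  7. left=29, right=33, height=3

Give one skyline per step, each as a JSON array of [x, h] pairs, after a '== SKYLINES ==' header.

== SKYLINES ==
[[5,7],[6,0]]
[[5,7],[6,14],[15,0]]
[[5,7],[6,14],[15,0],[28,18],[33,0]]
[[5,7],[6,14],[15,0],[28,18],[33,0]]
[[5,7],[6,14],[15,0],[28,18],[33,0],[36,12],[37,0]]
[[5,14],[15,0],[28,18],[33,0],[36,12],[37,0]]
[[5,14],[15,0],[28,18],[33,0],[36,12],[37,0]]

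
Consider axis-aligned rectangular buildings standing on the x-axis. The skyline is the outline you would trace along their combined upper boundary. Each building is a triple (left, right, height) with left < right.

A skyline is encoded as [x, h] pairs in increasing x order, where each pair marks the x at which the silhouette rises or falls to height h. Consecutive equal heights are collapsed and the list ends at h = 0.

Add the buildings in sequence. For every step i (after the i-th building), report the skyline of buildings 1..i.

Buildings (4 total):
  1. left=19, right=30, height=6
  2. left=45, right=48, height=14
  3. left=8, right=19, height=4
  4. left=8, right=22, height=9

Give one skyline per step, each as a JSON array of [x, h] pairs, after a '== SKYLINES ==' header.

== SKYLINES ==
[[19,6],[30,0]]
[[19,6],[30,0],[45,14],[48,0]]
[[8,4],[19,6],[30,0],[45,14],[48,0]]
[[8,9],[22,6],[30,0],[45,14],[48,0]]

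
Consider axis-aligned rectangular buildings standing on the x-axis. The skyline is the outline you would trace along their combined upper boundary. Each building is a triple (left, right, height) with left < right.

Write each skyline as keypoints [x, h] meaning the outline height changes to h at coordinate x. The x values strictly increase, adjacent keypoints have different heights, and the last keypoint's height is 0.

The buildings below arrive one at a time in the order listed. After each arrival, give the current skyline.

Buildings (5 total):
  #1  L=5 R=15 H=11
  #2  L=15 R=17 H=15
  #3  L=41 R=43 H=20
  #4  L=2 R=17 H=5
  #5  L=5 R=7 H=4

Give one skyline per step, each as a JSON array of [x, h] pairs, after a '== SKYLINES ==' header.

== SKYLINES ==
[[5,11],[15,0]]
[[5,11],[15,15],[17,0]]
[[5,11],[15,15],[17,0],[41,20],[43,0]]
[[2,5],[5,11],[15,15],[17,0],[41,20],[43,0]]
[[2,5],[5,11],[15,15],[17,0],[41,20],[43,0]]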